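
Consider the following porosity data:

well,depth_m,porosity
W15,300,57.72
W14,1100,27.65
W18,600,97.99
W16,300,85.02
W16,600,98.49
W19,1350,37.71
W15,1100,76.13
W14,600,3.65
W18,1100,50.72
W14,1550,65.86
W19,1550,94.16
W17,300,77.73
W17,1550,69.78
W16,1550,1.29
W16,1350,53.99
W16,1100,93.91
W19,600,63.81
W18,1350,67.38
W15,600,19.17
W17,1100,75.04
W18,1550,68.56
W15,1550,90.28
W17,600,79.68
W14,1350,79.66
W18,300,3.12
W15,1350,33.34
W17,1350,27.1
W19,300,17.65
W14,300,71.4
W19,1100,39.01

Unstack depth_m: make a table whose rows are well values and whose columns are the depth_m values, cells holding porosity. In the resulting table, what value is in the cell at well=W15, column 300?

57.72

Wide layout: rows indexed by well, columns are the 5 distinct depth_m values (300, 1100, 600, 1350, 1550).
Cell (well=W15, depth_m=300) draws from the long row where well=W15 and depth_m=300, which has porosity=57.72.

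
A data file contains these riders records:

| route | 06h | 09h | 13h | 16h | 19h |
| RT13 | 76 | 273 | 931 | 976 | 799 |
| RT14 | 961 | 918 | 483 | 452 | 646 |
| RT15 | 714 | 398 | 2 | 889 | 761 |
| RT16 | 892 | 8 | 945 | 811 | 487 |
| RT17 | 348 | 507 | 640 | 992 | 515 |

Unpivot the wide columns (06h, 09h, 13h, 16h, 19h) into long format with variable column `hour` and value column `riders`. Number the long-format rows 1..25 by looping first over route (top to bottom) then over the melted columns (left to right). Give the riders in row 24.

992

25 rows total (5 × 5). Row 24: index ⌊(24-1)/5⌋ = 4 into route → RT17; (24-1) mod 5 = 3 into the melted columns → 16h.
So row 24 is (RT17, 16h, 992); riders = 992.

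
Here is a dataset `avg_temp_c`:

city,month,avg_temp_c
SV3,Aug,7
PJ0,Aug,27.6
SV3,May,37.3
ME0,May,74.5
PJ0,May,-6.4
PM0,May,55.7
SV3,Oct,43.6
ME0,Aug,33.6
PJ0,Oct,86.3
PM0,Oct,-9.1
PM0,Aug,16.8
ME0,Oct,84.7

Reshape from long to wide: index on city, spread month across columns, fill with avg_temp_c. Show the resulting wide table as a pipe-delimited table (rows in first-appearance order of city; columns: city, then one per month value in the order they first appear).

| city | Aug | May | Oct |
| SV3 | 7 | 37.3 | 43.6 |
| PJ0 | 27.6 | -6.4 | 86.3 |
| ME0 | 33.6 | 74.5 | 84.7 |
| PM0 | 16.8 | 55.7 | -9.1 |

Columns: city plus the 3 distinct month values (Aug, May, Oct).
For example, row SV3 column Aug takes avg_temp_c=7 from the long row (SV3, Aug).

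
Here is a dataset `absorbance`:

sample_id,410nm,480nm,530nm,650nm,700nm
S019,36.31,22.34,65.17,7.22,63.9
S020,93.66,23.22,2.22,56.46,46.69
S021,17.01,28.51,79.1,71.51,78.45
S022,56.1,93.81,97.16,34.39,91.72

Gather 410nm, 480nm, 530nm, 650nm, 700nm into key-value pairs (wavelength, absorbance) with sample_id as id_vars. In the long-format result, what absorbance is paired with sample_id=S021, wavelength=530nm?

Unpivoting turns each (sample_id, wide-column) pair into one long row.
The wide cell at row S021, column 530nm holds 79.1, so the long row (S021, 530nm) has absorbance=79.1.

79.1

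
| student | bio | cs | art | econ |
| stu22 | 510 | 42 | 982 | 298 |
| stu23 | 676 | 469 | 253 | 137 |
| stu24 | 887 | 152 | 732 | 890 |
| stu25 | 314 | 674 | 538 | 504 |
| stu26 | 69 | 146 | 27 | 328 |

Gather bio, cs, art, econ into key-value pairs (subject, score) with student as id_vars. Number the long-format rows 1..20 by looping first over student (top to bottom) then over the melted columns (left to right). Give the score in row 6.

469

20 rows total (5 × 4). Row 6: index ⌊(6-1)/4⌋ = 1 into student → stu23; (6-1) mod 4 = 1 into the melted columns → cs.
So row 6 is (stu23, cs, 469); score = 469.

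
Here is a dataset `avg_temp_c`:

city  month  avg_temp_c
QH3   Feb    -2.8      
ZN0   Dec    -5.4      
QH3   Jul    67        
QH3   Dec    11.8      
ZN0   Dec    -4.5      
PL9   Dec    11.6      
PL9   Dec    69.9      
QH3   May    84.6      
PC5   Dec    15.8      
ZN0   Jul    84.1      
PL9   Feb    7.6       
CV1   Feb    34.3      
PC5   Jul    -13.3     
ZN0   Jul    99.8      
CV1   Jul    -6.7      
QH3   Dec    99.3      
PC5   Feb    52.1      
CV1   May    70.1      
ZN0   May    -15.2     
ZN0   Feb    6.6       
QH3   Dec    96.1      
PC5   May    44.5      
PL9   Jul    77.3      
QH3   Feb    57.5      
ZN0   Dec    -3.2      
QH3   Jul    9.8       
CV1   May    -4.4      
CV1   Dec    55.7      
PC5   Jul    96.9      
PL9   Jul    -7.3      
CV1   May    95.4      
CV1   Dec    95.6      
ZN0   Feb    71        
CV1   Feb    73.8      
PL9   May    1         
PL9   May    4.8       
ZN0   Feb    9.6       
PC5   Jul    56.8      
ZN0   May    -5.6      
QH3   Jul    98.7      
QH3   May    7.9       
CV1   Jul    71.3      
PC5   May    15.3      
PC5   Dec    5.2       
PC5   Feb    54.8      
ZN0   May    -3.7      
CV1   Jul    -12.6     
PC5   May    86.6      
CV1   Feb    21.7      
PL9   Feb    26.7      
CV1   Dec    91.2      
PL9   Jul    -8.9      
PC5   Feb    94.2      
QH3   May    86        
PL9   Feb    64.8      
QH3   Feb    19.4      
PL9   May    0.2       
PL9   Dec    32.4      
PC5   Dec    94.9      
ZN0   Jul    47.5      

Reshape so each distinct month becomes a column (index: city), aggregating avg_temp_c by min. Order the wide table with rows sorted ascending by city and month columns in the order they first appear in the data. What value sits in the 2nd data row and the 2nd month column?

5.2

With rows sorted ascending by city, row 2 is city=PC5. month columns in first-appearance order: Feb, Dec, Jul, May; column 2 is Dec.
Long rows with city=PC5, month=Dec: min(15.8, 5.2, 94.9) = 5.2.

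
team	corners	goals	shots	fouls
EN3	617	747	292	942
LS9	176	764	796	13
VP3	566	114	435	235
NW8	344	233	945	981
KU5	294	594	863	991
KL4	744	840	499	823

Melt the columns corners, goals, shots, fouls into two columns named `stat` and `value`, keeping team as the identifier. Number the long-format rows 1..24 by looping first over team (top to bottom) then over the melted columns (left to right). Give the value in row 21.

744

24 rows total (6 × 4). Row 21: index ⌊(21-1)/4⌋ = 5 into team → KL4; (21-1) mod 4 = 0 into the melted columns → corners.
So row 21 is (KL4, corners, 744); value = 744.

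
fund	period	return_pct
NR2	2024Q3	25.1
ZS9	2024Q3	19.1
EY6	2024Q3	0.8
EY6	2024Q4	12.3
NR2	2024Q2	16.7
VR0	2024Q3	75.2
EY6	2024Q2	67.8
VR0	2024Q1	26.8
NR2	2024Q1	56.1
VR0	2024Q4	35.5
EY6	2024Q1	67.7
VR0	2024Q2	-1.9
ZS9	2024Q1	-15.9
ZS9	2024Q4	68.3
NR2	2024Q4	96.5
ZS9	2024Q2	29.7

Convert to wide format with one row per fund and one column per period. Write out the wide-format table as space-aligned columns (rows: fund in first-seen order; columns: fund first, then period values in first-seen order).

Columns: fund plus the 4 distinct period values (2024Q3, 2024Q4, 2024Q2, 2024Q1).
For example, row NR2 column 2024Q3 takes return_pct=25.1 from the long row (NR2, 2024Q3).

fund  2024Q3  2024Q4  2024Q2  2024Q1
NR2   25.1    96.5    16.7    56.1  
ZS9   19.1    68.3    29.7    -15.9 
EY6   0.8     12.3    67.8    67.7  
VR0   75.2    35.5    -1.9    26.8  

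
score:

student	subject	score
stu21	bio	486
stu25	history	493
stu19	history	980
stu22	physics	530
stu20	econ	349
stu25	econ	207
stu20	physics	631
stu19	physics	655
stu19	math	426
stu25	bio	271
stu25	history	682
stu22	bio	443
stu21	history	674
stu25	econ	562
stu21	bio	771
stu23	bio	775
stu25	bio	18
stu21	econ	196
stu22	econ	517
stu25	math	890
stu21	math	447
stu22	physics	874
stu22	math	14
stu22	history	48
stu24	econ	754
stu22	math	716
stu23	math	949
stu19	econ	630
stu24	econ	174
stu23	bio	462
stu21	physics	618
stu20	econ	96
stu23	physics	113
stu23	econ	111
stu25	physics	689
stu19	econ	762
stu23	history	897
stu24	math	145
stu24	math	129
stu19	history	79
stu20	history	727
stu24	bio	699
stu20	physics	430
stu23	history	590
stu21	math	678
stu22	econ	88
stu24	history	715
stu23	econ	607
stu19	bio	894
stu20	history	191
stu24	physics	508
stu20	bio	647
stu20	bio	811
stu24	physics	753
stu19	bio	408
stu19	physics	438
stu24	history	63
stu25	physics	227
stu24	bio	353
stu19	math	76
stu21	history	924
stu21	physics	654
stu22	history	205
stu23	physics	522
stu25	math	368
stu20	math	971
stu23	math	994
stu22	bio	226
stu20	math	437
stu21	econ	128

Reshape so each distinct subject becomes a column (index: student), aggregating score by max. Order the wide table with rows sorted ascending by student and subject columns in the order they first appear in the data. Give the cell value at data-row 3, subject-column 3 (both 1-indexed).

With rows sorted ascending by student, row 3 is student=stu21. subject columns in first-appearance order: bio, history, physics, econ, math; column 3 is physics.
Long rows with student=stu21, subject=physics: max(618, 654) = 654.

654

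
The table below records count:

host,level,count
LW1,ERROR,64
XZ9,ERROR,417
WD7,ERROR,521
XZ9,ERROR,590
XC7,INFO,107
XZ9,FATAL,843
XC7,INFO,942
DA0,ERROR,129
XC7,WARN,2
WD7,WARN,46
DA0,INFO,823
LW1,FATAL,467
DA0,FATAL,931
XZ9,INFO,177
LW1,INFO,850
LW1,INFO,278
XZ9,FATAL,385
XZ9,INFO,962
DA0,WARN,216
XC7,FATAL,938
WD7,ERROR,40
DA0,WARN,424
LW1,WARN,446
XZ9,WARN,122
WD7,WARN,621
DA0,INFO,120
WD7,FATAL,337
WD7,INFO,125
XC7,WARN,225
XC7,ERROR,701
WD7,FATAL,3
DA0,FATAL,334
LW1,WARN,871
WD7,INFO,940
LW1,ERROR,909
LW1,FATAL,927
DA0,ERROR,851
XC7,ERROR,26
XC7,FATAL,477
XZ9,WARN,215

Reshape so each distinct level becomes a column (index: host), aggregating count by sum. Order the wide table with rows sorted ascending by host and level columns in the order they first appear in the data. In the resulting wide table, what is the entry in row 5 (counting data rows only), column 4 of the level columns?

With rows sorted ascending by host, row 5 is host=XZ9. level columns in first-appearance order: ERROR, INFO, FATAL, WARN; column 4 is WARN.
Long rows with host=XZ9, level=WARN: 122 + 215 = 337.

337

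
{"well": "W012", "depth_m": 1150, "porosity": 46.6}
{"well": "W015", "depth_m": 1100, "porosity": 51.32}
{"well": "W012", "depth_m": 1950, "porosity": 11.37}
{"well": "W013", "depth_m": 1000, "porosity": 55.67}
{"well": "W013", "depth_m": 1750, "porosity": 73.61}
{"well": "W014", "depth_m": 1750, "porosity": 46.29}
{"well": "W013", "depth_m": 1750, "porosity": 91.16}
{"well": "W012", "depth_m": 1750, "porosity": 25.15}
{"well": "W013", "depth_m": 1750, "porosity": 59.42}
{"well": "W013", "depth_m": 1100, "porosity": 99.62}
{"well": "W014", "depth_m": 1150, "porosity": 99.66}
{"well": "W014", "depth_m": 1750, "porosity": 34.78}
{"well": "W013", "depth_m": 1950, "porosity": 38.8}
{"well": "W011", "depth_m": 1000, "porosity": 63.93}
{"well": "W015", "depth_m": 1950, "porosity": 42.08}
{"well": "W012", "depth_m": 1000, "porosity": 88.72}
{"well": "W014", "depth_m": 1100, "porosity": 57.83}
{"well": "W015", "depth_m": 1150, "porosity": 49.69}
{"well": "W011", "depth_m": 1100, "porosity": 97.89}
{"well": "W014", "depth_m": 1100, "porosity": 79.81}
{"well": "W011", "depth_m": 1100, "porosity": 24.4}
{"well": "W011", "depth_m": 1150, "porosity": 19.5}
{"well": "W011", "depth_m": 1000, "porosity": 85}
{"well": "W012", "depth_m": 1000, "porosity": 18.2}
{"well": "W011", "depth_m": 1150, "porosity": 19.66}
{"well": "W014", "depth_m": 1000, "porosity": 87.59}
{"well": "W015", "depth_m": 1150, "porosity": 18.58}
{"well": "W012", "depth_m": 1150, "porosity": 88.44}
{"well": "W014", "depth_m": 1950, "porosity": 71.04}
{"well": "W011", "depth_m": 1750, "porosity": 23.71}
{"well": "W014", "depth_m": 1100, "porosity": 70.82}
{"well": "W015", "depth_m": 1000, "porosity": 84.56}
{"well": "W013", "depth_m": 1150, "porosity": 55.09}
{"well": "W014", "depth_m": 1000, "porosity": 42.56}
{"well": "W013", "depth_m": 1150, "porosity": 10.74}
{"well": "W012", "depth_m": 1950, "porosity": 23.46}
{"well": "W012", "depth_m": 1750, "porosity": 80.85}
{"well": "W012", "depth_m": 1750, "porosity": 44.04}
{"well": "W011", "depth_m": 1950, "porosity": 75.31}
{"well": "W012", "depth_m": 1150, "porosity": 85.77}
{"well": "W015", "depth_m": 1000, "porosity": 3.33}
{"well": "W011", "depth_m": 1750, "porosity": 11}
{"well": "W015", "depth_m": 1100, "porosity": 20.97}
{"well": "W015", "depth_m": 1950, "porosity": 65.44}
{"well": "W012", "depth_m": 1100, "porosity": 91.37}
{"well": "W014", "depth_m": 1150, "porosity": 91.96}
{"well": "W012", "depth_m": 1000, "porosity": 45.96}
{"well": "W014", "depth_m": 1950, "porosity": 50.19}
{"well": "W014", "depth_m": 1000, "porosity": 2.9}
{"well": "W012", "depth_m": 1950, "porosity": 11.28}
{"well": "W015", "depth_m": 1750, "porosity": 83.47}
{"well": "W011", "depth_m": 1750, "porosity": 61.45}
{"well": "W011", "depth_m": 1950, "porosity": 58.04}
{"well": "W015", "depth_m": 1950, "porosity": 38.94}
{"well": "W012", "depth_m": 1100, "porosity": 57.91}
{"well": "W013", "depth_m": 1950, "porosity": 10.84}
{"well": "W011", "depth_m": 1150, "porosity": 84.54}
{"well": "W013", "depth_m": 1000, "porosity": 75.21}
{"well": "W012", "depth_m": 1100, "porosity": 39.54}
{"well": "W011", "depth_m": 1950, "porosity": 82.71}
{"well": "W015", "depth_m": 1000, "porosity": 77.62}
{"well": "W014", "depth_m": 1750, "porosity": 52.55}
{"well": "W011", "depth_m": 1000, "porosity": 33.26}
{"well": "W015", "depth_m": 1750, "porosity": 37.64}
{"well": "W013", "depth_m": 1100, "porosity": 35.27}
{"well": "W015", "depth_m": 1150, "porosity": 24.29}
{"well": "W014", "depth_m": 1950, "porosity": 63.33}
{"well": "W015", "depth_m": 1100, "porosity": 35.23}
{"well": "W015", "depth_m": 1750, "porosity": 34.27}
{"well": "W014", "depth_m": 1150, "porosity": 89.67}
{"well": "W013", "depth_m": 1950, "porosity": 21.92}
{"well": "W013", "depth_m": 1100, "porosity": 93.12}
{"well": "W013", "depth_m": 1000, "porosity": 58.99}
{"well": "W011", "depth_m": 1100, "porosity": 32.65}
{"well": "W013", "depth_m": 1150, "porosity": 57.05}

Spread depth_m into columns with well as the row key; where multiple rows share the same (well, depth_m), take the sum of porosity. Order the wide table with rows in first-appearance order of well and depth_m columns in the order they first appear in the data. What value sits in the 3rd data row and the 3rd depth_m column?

With rows in first-appearance order of well, row 3 is well=W013. depth_m columns in first-appearance order: 1150, 1100, 1950, 1000, 1750; column 3 is 1950.
Long rows with well=W013, depth_m=1950: 38.8 + 10.84 + 21.92 = 71.56.

71.56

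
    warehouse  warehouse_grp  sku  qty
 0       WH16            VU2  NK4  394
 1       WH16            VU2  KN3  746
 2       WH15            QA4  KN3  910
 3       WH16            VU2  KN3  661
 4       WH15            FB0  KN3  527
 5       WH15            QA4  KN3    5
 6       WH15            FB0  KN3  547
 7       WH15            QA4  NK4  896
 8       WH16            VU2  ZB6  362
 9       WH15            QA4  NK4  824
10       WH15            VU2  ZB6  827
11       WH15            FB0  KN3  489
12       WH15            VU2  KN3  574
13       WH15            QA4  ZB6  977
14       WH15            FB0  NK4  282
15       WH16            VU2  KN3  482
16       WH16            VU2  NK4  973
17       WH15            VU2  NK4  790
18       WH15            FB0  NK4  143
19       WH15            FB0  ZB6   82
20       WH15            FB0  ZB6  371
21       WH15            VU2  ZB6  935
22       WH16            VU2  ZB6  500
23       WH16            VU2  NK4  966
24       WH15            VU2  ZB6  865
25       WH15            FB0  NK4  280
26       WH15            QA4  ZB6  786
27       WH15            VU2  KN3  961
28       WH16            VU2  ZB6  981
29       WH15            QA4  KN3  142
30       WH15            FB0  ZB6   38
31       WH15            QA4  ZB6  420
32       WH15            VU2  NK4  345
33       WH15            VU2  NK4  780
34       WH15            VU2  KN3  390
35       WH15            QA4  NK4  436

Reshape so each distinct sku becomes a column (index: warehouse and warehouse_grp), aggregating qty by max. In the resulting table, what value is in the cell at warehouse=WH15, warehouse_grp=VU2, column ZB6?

Rows with warehouse=WH15, warehouse_grp=VU2 and sku=ZB6: qty values are 827, 935, 865.
max(827, 935, 865) = 935.

935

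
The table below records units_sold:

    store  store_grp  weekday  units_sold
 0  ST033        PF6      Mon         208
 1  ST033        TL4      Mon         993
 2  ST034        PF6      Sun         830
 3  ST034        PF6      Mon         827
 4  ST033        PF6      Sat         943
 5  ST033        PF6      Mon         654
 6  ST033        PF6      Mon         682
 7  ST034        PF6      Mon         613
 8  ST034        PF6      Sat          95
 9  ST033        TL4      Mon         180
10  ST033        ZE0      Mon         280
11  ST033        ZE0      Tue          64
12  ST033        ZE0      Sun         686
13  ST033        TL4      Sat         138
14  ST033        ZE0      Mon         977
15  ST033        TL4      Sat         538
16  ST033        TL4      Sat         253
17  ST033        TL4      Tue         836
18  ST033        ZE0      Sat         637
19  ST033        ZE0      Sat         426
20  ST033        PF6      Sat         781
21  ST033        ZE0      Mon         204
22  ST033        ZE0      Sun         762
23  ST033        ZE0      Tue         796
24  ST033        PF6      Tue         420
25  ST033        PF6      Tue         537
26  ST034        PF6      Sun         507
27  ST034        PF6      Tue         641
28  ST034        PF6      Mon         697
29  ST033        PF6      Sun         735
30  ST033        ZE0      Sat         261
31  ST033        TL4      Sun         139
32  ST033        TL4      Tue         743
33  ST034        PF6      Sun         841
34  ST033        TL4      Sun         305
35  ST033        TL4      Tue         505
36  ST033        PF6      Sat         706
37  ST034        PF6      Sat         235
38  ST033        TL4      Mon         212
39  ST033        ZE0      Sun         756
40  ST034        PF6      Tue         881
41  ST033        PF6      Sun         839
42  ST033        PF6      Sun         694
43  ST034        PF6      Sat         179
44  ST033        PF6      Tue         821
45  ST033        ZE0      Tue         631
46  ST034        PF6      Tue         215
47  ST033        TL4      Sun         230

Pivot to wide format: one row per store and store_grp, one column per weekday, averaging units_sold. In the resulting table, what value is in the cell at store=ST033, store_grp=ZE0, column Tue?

Rows with store=ST033, store_grp=ZE0 and weekday=Tue: units_sold values are 64, 796, 631.
(64 + 796 + 631) / 3 = 497.

497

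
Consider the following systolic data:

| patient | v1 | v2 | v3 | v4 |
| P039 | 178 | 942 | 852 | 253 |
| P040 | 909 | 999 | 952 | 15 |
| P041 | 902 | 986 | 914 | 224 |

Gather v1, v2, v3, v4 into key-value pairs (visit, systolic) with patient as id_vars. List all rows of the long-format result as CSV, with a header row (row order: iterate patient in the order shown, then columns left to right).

patient,visit,systolic
P039,v1,178
P039,v2,942
P039,v3,852
P039,v4,253
P040,v1,909
P040,v2,999
P040,v3,952
P040,v4,15
P041,v1,902
P041,v2,986
P041,v3,914
P041,v4,224

Each (patient, column) pair becomes one row: 3 × 4 = 12 rows.
For example, (P039, v1) → systolic=178.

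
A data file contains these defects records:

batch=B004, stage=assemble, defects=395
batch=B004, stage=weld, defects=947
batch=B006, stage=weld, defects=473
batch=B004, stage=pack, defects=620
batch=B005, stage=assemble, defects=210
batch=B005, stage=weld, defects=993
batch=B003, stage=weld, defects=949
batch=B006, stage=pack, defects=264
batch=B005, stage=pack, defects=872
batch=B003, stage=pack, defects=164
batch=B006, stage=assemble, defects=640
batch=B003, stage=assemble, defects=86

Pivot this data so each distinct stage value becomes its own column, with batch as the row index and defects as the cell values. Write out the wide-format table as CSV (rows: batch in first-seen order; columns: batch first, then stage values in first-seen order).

Columns: batch plus the 3 distinct stage values (assemble, weld, pack).
For example, row B004 column assemble takes defects=395 from the long row (B004, assemble).

batch,assemble,weld,pack
B004,395,947,620
B006,640,473,264
B005,210,993,872
B003,86,949,164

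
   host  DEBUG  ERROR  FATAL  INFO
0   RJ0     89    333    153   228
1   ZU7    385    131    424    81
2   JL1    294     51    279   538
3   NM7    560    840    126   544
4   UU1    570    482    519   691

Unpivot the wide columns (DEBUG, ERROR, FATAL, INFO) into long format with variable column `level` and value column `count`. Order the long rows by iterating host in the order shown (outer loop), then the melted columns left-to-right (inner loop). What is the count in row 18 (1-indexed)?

20 rows total (5 × 4). Row 18: index ⌊(18-1)/4⌋ = 4 into host → UU1; (18-1) mod 4 = 1 into the melted columns → ERROR.
So row 18 is (UU1, ERROR, 482); count = 482.

482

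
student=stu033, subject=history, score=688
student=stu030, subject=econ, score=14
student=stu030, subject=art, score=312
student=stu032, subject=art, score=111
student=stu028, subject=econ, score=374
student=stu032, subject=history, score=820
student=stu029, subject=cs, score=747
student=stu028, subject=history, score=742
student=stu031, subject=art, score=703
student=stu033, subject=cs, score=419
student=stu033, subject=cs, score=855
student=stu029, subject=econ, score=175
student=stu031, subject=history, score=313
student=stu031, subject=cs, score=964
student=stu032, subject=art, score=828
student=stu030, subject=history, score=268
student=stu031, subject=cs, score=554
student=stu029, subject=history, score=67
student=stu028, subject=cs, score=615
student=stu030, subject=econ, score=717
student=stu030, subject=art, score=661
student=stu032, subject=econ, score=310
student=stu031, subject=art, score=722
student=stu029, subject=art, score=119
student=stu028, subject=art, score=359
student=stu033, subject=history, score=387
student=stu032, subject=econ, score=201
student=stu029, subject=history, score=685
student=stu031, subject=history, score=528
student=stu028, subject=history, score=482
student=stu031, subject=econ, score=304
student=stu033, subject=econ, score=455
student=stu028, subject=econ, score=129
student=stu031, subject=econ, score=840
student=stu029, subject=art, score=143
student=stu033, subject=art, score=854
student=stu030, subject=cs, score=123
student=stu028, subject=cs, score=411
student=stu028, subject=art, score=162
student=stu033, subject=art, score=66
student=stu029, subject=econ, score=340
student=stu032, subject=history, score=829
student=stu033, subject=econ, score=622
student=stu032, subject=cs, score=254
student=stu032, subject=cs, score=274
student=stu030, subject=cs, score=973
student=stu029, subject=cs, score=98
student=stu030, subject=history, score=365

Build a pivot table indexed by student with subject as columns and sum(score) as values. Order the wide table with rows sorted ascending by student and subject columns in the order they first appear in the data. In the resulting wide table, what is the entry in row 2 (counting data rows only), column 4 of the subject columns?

With rows sorted ascending by student, row 2 is student=stu029. subject columns in first-appearance order: history, econ, art, cs; column 4 is cs.
Long rows with student=stu029, subject=cs: 747 + 98 = 845.

845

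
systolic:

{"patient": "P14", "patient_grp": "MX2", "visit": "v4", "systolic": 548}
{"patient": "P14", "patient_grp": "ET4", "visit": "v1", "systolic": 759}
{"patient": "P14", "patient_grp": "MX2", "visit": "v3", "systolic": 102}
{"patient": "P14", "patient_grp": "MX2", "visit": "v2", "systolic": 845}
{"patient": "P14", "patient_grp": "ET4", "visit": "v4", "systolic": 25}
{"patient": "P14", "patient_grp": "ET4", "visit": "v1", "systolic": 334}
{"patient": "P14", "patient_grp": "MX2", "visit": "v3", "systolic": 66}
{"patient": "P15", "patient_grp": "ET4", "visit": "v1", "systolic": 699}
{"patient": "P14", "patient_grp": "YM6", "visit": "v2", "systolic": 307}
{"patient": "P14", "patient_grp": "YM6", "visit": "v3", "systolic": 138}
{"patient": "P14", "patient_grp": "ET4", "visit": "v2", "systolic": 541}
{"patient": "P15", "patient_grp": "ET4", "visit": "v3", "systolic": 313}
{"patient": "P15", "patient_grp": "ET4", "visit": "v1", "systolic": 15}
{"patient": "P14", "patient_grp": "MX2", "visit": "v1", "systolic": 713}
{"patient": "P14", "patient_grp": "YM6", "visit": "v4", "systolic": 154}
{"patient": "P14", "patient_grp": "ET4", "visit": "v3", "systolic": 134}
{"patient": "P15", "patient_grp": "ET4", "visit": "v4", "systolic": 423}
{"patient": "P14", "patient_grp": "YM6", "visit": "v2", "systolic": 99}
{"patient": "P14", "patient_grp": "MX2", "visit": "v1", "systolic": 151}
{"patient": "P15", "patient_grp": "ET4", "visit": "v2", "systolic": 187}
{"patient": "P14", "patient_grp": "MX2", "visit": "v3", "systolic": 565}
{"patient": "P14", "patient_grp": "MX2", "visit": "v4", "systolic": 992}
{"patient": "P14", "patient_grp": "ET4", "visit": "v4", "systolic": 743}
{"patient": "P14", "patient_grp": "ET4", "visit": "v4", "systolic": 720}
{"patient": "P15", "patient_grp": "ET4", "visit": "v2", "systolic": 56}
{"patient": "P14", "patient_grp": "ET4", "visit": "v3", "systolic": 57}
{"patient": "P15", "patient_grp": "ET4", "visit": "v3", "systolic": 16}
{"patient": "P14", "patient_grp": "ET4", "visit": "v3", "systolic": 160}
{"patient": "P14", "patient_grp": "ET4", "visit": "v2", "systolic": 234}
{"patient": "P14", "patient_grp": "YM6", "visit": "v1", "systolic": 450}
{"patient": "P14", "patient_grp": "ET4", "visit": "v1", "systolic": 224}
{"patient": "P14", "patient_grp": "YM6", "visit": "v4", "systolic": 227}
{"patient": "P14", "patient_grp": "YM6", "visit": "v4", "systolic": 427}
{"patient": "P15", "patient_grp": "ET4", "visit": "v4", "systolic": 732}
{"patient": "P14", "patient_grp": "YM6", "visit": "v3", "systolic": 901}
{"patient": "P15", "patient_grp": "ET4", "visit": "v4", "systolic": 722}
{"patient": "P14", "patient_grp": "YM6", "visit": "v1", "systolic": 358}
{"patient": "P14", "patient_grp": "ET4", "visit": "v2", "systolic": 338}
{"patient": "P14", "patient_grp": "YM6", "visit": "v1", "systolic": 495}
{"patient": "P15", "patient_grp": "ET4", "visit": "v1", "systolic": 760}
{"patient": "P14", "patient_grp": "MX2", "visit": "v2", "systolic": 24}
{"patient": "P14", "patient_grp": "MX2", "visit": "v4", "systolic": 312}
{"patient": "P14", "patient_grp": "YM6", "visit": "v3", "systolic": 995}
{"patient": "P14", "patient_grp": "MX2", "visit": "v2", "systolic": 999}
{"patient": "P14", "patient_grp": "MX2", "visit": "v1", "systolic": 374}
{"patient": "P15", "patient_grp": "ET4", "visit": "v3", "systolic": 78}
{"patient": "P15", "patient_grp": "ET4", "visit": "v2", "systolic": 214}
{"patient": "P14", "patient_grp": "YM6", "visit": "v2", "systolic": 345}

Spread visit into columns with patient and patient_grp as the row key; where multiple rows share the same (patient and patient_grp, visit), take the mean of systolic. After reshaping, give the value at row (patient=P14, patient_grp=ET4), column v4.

Rows with patient=P14, patient_grp=ET4 and visit=v4: systolic values are 25, 743, 720.
(25 + 743 + 720) / 3 = 496.

496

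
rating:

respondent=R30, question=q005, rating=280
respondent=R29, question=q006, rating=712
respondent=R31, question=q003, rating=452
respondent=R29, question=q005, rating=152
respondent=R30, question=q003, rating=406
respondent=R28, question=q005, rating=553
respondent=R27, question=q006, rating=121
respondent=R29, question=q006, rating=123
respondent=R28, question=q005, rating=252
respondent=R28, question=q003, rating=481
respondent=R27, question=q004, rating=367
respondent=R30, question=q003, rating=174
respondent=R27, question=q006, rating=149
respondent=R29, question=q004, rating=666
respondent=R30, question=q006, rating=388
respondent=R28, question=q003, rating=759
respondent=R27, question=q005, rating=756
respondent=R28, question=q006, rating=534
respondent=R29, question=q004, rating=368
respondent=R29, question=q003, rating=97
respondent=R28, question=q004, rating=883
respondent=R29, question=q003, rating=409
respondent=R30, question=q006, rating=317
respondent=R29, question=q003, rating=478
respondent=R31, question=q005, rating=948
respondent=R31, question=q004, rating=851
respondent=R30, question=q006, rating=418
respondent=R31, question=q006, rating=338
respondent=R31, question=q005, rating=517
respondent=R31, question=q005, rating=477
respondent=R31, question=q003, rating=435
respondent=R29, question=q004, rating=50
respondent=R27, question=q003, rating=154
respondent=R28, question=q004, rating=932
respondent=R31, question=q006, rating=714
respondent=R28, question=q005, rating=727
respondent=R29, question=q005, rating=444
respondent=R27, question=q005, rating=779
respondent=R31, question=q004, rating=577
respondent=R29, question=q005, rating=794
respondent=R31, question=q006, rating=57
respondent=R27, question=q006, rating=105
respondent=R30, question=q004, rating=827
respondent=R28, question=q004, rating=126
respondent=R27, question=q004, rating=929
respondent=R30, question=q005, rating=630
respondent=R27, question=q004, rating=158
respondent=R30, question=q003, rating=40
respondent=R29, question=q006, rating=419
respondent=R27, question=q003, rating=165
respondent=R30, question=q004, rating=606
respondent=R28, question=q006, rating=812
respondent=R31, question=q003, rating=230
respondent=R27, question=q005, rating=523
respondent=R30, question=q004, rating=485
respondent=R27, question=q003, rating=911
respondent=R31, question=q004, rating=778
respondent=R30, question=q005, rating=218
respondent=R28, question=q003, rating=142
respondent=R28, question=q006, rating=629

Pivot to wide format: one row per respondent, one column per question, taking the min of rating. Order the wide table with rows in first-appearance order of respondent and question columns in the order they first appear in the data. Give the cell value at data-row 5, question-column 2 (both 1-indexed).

105

With rows in first-appearance order of respondent, row 5 is respondent=R27. question columns in first-appearance order: q005, q006, q003, q004; column 2 is q006.
Long rows with respondent=R27, question=q006: min(121, 149, 105) = 105.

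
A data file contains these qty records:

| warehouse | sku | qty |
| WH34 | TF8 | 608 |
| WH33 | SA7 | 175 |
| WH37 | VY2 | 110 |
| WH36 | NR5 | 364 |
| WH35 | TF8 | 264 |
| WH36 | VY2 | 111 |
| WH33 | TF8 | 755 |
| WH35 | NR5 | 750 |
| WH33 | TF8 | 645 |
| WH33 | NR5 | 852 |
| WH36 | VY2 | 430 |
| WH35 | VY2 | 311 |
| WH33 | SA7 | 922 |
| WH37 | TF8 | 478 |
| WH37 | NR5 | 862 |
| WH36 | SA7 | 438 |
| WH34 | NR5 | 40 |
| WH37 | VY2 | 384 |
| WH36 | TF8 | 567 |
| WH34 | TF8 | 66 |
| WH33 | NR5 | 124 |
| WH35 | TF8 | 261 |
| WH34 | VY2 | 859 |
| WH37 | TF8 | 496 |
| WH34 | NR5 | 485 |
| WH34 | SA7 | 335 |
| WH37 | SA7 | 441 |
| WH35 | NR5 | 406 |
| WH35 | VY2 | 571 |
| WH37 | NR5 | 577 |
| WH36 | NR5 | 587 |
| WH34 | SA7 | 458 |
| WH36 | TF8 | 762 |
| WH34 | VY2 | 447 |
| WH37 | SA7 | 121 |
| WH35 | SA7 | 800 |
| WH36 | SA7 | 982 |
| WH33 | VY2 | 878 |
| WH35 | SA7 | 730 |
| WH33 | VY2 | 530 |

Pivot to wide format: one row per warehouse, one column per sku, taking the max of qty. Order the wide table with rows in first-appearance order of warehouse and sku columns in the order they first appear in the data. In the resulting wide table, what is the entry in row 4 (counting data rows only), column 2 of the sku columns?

982

With rows in first-appearance order of warehouse, row 4 is warehouse=WH36. sku columns in first-appearance order: TF8, SA7, VY2, NR5; column 2 is SA7.
Long rows with warehouse=WH36, sku=SA7: max(438, 982) = 982.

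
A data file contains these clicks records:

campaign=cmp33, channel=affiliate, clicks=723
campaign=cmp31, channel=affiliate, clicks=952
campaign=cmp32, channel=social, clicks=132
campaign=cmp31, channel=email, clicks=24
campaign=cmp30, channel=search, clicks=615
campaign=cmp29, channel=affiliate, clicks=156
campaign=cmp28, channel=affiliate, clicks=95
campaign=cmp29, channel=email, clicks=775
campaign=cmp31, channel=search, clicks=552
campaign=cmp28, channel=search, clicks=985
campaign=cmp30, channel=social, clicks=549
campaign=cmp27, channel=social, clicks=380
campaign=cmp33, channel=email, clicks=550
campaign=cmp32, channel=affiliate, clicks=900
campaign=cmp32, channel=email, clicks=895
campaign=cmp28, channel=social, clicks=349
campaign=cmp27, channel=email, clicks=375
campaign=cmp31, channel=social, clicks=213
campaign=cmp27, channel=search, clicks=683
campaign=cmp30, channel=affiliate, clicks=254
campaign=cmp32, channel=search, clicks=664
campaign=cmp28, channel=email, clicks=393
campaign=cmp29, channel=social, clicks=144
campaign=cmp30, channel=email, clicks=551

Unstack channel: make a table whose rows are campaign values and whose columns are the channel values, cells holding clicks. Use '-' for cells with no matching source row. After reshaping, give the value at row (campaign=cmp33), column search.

No long-format row has campaign=cmp33 and channel=search, so the cell is -.

-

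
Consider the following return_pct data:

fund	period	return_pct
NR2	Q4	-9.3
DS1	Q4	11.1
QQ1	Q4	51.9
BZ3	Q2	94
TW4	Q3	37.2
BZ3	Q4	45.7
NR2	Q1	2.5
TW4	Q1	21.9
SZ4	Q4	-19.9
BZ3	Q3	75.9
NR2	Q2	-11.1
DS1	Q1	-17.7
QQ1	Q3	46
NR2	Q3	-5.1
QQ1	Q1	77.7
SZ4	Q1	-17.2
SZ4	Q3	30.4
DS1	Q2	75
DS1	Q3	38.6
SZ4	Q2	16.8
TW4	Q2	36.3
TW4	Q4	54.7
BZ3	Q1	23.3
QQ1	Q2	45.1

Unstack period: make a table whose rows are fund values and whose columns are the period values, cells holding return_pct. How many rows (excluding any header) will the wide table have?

6

6 distinct fund values → 6 rows.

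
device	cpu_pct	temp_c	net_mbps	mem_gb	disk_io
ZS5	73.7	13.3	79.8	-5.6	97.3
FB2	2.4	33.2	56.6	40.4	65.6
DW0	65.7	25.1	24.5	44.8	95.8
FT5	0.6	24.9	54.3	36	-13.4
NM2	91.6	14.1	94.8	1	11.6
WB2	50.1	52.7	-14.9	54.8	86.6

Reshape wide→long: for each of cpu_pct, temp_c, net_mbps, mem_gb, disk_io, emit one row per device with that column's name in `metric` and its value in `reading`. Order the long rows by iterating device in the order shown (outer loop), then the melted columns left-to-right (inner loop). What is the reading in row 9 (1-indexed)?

40.4

30 rows total (6 × 5). Row 9: index ⌊(9-1)/5⌋ = 1 into device → FB2; (9-1) mod 5 = 3 into the melted columns → mem_gb.
So row 9 is (FB2, mem_gb, 40.4); reading = 40.4.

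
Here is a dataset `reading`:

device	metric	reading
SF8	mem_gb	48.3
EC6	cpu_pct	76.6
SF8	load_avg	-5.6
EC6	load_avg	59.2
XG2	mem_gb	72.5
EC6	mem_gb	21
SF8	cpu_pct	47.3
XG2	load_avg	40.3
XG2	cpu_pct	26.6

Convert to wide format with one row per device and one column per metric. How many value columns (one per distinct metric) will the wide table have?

3 distinct metric values: load_avg, mem_gb, cpu_pct.

3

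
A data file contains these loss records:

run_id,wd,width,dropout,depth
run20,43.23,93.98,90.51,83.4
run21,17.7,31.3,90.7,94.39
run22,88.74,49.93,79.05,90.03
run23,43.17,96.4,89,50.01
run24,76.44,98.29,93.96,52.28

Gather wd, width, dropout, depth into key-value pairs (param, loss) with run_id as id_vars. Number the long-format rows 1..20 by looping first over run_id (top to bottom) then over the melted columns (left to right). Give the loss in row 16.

50.01

20 rows total (5 × 4). Row 16: index ⌊(16-1)/4⌋ = 3 into run_id → run23; (16-1) mod 4 = 3 into the melted columns → depth.
So row 16 is (run23, depth, 50.01); loss = 50.01.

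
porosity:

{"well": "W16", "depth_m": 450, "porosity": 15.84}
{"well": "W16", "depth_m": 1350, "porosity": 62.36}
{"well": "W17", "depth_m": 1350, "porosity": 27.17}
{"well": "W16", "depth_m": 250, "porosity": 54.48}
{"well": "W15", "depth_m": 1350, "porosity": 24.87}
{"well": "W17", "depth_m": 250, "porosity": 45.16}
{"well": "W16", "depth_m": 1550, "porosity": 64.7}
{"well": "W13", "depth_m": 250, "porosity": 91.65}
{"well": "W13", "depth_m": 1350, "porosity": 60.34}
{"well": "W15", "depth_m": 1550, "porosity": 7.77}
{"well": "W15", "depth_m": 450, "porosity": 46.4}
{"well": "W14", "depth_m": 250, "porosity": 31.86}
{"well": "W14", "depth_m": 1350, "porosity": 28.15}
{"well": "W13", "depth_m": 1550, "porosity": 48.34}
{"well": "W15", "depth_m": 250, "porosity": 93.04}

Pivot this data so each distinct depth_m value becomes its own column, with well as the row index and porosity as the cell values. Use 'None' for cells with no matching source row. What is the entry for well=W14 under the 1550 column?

None

No long-format row has well=W14 and depth_m=1550, so the cell is None.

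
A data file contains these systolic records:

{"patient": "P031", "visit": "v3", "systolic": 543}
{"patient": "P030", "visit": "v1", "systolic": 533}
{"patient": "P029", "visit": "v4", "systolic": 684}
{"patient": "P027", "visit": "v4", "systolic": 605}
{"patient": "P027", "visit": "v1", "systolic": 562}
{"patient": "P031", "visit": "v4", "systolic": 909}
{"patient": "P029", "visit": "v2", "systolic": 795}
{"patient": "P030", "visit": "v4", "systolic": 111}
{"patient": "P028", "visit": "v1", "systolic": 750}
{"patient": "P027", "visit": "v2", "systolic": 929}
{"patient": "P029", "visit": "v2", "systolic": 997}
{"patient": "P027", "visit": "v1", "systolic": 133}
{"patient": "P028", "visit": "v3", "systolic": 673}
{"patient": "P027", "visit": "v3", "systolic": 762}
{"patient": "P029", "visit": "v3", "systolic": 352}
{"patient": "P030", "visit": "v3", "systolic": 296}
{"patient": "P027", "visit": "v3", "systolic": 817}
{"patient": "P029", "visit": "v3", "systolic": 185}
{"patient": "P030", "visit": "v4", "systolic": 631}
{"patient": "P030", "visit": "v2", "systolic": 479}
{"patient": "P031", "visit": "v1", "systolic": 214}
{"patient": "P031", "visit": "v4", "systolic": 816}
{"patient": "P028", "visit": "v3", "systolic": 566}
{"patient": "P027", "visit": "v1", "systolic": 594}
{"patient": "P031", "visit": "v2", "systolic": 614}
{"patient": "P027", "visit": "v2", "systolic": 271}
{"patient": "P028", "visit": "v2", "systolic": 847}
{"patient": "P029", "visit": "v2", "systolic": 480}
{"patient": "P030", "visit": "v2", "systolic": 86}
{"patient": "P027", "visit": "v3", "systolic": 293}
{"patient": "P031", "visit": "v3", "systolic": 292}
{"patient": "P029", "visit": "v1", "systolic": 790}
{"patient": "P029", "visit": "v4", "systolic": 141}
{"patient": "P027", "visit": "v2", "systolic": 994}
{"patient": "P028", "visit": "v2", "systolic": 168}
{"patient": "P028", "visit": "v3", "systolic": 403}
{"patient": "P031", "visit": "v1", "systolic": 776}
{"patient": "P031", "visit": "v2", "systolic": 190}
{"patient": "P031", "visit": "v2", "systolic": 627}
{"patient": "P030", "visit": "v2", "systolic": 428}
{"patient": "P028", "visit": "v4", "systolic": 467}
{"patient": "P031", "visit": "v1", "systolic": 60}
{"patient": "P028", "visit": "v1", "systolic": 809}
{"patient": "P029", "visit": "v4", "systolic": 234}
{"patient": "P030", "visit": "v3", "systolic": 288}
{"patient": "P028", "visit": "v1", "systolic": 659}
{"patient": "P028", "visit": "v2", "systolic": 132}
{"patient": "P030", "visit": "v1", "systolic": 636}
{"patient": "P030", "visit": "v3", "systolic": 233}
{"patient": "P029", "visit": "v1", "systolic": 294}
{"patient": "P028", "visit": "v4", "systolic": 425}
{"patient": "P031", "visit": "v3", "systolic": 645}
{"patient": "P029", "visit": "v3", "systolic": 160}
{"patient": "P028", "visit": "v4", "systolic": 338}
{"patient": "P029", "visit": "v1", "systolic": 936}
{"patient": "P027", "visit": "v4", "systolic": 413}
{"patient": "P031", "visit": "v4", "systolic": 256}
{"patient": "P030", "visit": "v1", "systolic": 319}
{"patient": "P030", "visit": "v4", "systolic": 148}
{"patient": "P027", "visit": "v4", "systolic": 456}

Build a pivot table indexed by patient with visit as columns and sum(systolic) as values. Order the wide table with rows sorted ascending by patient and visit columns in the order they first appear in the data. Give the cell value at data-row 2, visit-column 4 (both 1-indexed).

1147

With rows sorted ascending by patient, row 2 is patient=P028. visit columns in first-appearance order: v3, v1, v4, v2; column 4 is v2.
Long rows with patient=P028, visit=v2: 847 + 168 + 132 = 1147.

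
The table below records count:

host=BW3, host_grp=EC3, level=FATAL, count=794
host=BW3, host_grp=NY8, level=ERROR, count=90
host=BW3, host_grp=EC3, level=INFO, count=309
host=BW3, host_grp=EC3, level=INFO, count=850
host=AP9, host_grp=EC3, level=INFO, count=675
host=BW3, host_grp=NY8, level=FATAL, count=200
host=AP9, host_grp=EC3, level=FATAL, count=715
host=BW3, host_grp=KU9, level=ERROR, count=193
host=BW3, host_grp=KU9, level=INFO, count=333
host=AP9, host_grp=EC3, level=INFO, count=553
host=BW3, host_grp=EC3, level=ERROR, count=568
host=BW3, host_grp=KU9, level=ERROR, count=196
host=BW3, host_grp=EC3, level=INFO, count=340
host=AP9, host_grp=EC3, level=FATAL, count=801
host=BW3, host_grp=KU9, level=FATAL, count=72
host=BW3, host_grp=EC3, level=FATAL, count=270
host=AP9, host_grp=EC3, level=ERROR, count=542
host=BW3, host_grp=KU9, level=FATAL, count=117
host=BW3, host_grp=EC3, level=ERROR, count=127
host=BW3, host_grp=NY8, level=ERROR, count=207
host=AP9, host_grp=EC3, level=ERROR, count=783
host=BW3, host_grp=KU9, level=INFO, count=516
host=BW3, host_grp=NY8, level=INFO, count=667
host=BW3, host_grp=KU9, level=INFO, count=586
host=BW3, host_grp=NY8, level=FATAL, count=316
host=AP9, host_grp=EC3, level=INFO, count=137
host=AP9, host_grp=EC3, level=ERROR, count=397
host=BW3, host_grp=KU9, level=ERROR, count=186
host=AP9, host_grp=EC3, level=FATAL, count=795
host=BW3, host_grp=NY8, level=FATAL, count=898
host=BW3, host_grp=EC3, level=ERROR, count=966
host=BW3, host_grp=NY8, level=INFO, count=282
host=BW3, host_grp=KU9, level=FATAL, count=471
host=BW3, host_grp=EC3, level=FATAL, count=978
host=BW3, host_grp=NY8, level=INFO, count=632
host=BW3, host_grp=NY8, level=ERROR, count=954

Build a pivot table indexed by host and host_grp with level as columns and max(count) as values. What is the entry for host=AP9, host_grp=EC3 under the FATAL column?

801

Rows with host=AP9, host_grp=EC3 and level=FATAL: count values are 715, 801, 795.
max(715, 801, 795) = 801.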